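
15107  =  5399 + 9708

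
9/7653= 3/2551 = 0.00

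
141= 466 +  - 325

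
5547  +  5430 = 10977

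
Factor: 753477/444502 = 2^(  -  1)*3^1 * 109^( - 1 )*2039^ (-1) * 251159^1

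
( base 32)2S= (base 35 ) 2m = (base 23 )40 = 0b1011100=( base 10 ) 92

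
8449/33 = 256+1/33= 256.03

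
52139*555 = 28937145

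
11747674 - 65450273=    - 53702599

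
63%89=63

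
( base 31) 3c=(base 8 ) 151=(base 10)105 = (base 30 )3F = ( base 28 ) 3L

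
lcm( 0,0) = 0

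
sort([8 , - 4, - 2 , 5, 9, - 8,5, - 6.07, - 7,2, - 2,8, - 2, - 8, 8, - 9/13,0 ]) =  [- 8, - 8, - 7, - 6.07, - 4, - 2, - 2, - 2,-9/13,0, 2, 5,5,8,8, 8, 9]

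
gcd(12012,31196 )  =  44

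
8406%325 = 281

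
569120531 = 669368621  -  100248090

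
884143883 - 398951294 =485192589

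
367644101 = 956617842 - 588973741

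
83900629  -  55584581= 28316048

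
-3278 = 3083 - 6361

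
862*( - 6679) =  - 5757298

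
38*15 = 570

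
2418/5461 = 2418/5461 = 0.44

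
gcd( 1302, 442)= 2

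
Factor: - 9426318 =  - 2^1*3^1*11^1  *19^1*7517^1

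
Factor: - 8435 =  - 5^1*7^1*241^1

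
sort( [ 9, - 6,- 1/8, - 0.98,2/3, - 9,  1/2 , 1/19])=[ -9,-6,-0.98, - 1/8, 1/19 , 1/2,2/3 , 9 ]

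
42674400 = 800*53343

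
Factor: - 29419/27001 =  - 73/67 = - 67^( - 1 )*73^1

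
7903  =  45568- 37665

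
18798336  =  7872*2388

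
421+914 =1335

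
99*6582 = 651618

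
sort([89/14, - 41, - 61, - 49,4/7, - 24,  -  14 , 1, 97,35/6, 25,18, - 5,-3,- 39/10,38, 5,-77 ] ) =[ - 77, - 61, - 49, - 41, - 24, - 14, - 5, - 39/10,- 3, 4/7 , 1,5,35/6, 89/14,18,25 , 38,97 ] 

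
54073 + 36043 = 90116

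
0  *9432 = 0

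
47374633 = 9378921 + 37995712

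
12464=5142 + 7322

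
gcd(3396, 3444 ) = 12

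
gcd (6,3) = 3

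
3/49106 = 3/49106= 0.00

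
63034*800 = 50427200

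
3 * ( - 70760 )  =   - 212280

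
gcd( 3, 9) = 3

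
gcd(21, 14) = 7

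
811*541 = 438751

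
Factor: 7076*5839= 41316764 = 2^2*29^1 * 61^1*5839^1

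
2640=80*33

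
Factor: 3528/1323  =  8/3 = 2^3*3^(  -  1)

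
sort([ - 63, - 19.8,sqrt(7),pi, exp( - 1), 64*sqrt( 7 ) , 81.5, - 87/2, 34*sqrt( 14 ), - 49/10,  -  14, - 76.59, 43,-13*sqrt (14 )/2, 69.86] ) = [ - 76.59,-63,-87/2, - 13*sqrt(14) /2 , - 19.8, - 14, - 49/10,exp( - 1),sqrt(7), pi, 43, 69.86, 81.5, 34*sqrt( 14),64 * sqrt( 7)]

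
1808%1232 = 576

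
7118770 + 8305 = 7127075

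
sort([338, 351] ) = [ 338, 351 ] 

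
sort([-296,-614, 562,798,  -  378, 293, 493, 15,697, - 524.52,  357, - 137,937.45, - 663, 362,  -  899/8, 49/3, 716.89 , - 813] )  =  [ - 813 , - 663,  -  614, - 524.52 , - 378, -296 , - 137, - 899/8, 15, 49/3,293, 357, 362 , 493, 562,697,  716.89, 798, 937.45] 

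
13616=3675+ 9941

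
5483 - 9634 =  - 4151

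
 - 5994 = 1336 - 7330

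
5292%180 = 72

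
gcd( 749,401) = 1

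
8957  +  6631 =15588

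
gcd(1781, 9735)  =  1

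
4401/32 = 4401/32  =  137.53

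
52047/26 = 2001 + 21/26 = 2001.81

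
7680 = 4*1920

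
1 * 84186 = 84186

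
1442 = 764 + 678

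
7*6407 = 44849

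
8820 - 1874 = 6946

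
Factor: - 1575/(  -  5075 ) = 9/29 = 3^2*29^ ( - 1) 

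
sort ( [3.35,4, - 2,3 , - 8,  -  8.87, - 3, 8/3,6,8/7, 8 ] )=[ - 8.87, - 8, - 3, - 2,8/7, 8/3,3,3.35,4,6, 8] 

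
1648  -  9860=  - 8212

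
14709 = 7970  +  6739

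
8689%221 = 70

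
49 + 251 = 300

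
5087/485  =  10 + 237/485 = 10.49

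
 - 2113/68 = -2113/68 = -31.07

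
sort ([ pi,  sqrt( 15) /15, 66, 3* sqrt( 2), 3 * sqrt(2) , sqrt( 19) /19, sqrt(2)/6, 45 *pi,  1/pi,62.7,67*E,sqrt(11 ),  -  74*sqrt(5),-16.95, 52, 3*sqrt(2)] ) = [ - 74*sqrt(5),-16.95, sqrt ( 19 ) /19, sqrt (2) /6, sqrt(15)/15, 1/pi, pi, sqrt (11 ) , 3*sqrt(2 ),3*sqrt(2), 3*sqrt(2), 52,62.7,66, 45*pi,67*E]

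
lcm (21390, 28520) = 85560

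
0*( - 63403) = 0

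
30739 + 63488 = 94227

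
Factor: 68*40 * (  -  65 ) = -176800 = -  2^5 * 5^2*13^1*17^1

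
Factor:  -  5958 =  - 2^1*3^2 * 331^1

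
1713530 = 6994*245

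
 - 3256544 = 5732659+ - 8989203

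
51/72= 17/24 = 0.71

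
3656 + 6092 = 9748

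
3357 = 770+2587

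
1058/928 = 1+65/464 = 1.14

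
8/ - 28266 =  - 1+14129/14133 = - 0.00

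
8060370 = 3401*2370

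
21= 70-49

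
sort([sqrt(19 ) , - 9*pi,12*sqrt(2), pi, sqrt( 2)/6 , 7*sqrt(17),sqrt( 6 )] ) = [ - 9*pi, sqrt (2 )/6 , sqrt(6),pi,sqrt(19) , 12*sqrt(2 ),7*sqrt(  17)]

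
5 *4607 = 23035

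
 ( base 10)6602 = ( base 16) 19CA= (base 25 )ae2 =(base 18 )126E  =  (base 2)1100111001010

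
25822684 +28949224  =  54771908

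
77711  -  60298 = 17413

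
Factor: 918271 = 859^1 *1069^1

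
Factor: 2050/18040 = 2^( - 2)*5^1* 11^( - 1) = 5/44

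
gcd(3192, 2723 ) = 7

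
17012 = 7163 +9849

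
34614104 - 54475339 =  - 19861235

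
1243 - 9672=  -  8429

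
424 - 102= 322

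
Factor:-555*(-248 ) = 137640 = 2^3*3^1*5^1*31^1*37^1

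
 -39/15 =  - 13/5 = - 2.60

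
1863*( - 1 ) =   -  1863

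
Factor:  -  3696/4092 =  - 28/31 = - 2^2 * 7^1*31^( - 1 ) 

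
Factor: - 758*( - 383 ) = 290314 = 2^1*379^1*383^1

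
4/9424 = 1/2356 = 0.00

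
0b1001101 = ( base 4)1031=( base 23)38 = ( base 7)140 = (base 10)77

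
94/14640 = 47/7320 = 0.01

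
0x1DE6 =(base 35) 68o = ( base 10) 7654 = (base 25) C64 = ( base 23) eai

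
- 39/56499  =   - 13/18833 = -  0.00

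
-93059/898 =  - 93059/898 = - 103.63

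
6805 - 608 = 6197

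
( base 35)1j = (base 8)66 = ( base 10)54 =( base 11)4A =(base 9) 60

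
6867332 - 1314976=5552356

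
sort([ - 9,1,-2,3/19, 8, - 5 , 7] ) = [ - 9, - 5, - 2,3/19 , 1,7, 8 ]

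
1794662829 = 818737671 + 975925158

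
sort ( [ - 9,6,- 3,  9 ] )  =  [-9, - 3,6,9] 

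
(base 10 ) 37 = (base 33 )14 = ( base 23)1E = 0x25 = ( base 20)1h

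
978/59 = 978/59 = 16.58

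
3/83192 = 3/83192 = 0.00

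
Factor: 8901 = 3^2 * 23^1 * 43^1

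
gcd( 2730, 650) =130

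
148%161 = 148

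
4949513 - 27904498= - 22954985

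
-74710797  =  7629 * ( - 9793 ) 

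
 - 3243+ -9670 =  - 12913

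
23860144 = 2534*9416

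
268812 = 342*786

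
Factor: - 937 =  - 937^1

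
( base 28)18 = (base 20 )1g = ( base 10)36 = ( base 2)100100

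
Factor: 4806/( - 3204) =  - 2^( - 1)*3^1=-3/2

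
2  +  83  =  85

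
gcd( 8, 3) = 1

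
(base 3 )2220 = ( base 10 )78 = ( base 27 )2o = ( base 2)1001110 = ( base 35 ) 28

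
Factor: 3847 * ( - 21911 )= - 3847^1 * 21911^1=   -  84291617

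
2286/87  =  26  +  8/29 = 26.28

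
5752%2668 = 416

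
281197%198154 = 83043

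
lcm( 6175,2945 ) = 191425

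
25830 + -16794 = 9036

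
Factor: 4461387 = 3^1 * 7^1*212447^1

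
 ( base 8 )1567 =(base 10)887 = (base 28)13J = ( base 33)QT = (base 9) 1185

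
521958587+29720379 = 551678966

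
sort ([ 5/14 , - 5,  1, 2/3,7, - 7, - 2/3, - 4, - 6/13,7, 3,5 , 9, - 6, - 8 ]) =[ - 8, - 7, - 6 , - 5,  -  4,- 2/3,-6/13,5/14,  2/3,1,3, 5, 7, 7, 9 ]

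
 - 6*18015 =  - 108090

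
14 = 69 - 55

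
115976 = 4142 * 28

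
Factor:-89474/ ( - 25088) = 913/256 =2^( - 8 )*11^1*83^1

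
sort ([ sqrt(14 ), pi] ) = [ pi,sqrt( 14)]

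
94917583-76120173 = 18797410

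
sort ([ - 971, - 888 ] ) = [ - 971, - 888 ] 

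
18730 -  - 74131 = 92861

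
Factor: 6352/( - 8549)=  - 2^4*83^( -1)*103^(- 1)*397^1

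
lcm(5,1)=5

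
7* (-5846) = -40922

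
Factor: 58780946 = 2^1 * 7^1*19^1*137^1*1613^1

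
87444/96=7287/8= 910.88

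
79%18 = 7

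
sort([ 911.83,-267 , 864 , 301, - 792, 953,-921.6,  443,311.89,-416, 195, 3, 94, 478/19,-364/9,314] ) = [ - 921.6, - 792  , - 416,-267, - 364/9,3,478/19,  94,195,301,311.89, 314 , 443,864,911.83, 953]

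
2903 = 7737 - 4834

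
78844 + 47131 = 125975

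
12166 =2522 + 9644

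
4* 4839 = 19356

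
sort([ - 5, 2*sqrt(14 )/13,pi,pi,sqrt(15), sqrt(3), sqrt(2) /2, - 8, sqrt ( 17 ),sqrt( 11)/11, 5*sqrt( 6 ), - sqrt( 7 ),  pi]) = [ - 8, - 5, - sqrt( 7 ) , sqrt( 11) /11, 2  *sqrt( 14 ) /13,sqrt(2) /2,sqrt ( 3),  pi , pi, pi,  sqrt(15), sqrt( 17 ), 5 *sqrt(6)]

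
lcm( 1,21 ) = 21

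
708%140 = 8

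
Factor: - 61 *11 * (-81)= 54351=3^4 * 11^1* 61^1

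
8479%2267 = 1678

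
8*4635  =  37080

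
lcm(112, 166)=9296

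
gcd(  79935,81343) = 1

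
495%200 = 95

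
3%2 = 1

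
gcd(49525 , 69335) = 9905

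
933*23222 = 21666126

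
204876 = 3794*54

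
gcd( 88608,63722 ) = 2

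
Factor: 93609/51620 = 2^(-2 )* 3^3 * 5^(- 1 )*29^( - 1 ) * 89^(-1)*3467^1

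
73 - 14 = 59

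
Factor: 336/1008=1/3 = 3^ ( - 1)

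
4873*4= 19492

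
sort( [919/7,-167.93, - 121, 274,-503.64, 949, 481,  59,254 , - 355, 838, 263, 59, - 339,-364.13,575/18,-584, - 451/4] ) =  [-584,-503.64, - 364.13, - 355, - 339, - 167.93, - 121, -451/4, 575/18, 59, 59, 919/7 , 254, 263,  274, 481, 838, 949 ]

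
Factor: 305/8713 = 5^1*61^1* 8713^( - 1)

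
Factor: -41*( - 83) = 3403 = 41^1 * 83^1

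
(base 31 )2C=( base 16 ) 4a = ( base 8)112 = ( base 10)74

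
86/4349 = 86/4349 = 0.02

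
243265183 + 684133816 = 927398999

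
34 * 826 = 28084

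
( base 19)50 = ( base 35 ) 2p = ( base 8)137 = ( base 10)95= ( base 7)164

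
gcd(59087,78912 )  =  1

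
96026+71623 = 167649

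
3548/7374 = 1774/3687 = 0.48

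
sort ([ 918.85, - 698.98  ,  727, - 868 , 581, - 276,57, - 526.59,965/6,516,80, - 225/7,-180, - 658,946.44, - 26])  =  [ - 868, - 698.98  , - 658, - 526.59, - 276,  -  180  , - 225/7, - 26,57, 80, 965/6 , 516,581,727,918.85,946.44]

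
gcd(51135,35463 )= 3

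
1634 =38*43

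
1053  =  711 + 342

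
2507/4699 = 2507/4699 = 0.53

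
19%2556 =19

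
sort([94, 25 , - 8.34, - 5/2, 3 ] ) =[ - 8.34, - 5/2,3, 25, 94 ]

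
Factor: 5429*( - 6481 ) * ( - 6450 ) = 2^1*3^1*5^2*43^1*61^1*89^1*6481^1 = 226945501050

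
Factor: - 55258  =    -  2^1*7^1*3947^1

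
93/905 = 93/905 =0.10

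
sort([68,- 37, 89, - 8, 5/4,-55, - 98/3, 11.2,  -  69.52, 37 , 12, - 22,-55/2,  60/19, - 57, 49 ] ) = [ -69.52, - 57,  -  55,-37, - 98/3, - 55/2,-22, - 8  ,  5/4, 60/19,11.2, 12,37,49, 68, 89 ] 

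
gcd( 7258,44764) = 38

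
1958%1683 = 275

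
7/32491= 7/32491 = 0.00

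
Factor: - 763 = - 7^1*109^1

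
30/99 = 10/33 = 0.30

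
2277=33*69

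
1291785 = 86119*15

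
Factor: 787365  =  3^2*5^1 * 17497^1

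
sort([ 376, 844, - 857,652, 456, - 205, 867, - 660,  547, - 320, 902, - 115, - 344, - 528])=[ - 857, - 660,-528, - 344,- 320, - 205, - 115 , 376,456, 547, 652,844, 867,902 ] 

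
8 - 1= 7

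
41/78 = 41/78=0.53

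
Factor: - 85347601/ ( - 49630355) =5^(-1)*19^1*47^( - 1 ) * 61^1*211^1*349^1*211193^( - 1) 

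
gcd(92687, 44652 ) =1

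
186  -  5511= - 5325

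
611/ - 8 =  - 77+ 5/8 = - 76.38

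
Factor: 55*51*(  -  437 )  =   -1225785  =  - 3^1*5^1*11^1*17^1*19^1*23^1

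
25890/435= 59+15/29 = 59.52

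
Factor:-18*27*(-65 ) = 2^1*3^5*5^1*13^1 = 31590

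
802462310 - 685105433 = 117356877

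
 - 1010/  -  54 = 18 +19/27 = 18.70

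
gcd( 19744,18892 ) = 4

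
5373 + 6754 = 12127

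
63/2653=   9/379 =0.02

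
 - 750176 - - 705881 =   -  44295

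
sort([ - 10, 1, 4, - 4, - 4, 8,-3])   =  [-10, - 4, - 4, - 3,1,4, 8 ]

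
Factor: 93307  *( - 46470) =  - 2^1*3^1*5^1 * 1549^1 *93307^1 = - 4335976290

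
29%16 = 13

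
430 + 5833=6263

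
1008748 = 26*38798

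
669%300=69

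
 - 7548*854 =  - 6445992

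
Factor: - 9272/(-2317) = 2^3*7^( - 1 ) *19^1*61^1*331^(- 1)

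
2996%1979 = 1017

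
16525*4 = 66100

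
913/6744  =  913/6744  =  0.14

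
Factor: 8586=2^1*3^4*53^1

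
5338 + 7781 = 13119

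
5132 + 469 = 5601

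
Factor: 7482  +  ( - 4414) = 2^2* 13^1*59^1 = 3068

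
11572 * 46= 532312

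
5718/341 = 16 + 262/341 =16.77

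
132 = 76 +56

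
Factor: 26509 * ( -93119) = -7^2 * 13^2 * 19^1 * 29^1*541^1 = - 2468491571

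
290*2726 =790540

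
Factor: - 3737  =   - 37^1*101^1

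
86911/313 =277 + 210/313 = 277.67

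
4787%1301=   884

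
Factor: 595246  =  2^1* 297623^1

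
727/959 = 727/959 = 0.76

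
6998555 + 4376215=11374770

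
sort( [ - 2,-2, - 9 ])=[ - 9 ,-2, - 2 ] 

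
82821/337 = 82821/337= 245.76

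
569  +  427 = 996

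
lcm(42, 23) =966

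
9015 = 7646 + 1369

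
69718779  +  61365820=131084599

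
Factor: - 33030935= - 5^1*7^1*943741^1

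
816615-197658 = 618957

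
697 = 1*697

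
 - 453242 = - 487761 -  - 34519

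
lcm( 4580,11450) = 22900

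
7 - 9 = - 2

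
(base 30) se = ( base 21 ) 1JE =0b1101010110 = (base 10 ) 854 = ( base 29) 10d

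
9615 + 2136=11751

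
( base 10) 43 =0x2B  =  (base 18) 27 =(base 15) 2D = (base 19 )25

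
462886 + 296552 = 759438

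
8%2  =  0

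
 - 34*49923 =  - 1697382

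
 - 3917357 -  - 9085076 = 5167719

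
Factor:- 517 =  - 11^1*47^1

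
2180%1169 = 1011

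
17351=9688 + 7663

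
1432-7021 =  - 5589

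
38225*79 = 3019775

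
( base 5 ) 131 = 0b101001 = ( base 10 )41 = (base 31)1A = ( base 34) 17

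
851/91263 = 851/91263 = 0.01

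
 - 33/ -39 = 11/13 = 0.85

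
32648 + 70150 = 102798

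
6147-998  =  5149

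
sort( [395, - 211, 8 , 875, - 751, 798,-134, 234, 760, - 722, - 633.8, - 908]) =[  -  908 , - 751,  -  722, - 633.8, - 211,-134,8,234,395 , 760, 798, 875]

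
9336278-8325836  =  1010442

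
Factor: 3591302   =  2^1*11^1* 13^1* 29^1 * 433^1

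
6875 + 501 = 7376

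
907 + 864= 1771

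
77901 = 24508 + 53393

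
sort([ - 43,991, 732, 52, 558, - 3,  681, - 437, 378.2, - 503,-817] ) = [ - 817,  -  503, - 437,  -  43,- 3, 52, 378.2, 558 , 681,732, 991] 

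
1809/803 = 2 +203/803=2.25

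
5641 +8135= 13776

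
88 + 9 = 97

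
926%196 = 142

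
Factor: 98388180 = 2^2*3^2* 5^1*11^1*17^1*37^1*79^1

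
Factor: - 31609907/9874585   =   - 4515701/1410655 = - 5^( - 1) * 19^( - 1 )*31^( - 1)*131^1*479^( - 1)* 34471^1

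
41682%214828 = 41682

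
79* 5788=457252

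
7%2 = 1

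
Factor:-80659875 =-3^1 * 5^3 * 29^1*7417^1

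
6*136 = 816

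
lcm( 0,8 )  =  0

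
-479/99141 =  - 479/99141 = - 0.00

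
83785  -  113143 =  - 29358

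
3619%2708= 911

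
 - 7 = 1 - 8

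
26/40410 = 13/20205 = 0.00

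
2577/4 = 644 +1/4 = 644.25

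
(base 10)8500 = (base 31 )8Q6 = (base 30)9DA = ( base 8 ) 20464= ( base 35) 6WU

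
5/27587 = 5/27587 = 0.00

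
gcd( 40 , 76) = 4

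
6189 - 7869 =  - 1680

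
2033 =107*19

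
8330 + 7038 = 15368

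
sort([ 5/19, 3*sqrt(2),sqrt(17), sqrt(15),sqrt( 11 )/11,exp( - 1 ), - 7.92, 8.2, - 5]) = [ - 7.92, - 5 , 5/19,sqrt( 11 )/11, exp( - 1 ), sqrt( 15 ), sqrt(17), 3 * sqrt(2),8.2 ]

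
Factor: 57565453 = 11^1*5233223^1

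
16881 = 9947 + 6934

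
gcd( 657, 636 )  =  3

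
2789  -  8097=-5308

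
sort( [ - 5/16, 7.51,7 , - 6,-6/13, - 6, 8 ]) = [ - 6,  -  6,  -  6/13, - 5/16,7, 7.51, 8]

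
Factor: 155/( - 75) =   -  3^ ( - 1 )*5^ ( - 1 )*31^1 = - 31/15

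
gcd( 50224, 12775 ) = 73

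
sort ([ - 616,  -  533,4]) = [ - 616, - 533,4] 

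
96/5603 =96/5603= 0.02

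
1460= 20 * 73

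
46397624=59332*782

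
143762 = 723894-580132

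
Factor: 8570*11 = 2^1*5^1*11^1 * 857^1 = 94270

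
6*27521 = 165126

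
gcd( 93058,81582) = 2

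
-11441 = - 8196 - 3245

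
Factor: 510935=5^1 * 17^1*6011^1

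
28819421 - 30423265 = -1603844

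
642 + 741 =1383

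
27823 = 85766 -57943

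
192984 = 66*2924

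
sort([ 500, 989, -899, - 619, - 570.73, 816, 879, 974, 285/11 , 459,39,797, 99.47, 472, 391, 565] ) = [ -899, - 619, - 570.73,  285/11 , 39, 99.47 , 391,459, 472, 500,565, 797, 816, 879,974,  989] 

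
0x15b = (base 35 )9w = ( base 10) 347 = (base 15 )182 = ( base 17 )137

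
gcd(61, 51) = 1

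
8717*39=339963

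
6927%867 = 858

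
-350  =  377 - 727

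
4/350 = 2/175  =  0.01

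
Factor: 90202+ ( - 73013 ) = 17189 = 17189^1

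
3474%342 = 54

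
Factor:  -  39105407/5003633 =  - 11^1*3555037^1*5003633^ ( - 1 ) 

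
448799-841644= -392845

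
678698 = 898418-219720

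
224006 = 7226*31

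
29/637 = 29/637 = 0.05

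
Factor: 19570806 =2^1 * 3^2*181^1 * 6007^1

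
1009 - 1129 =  - 120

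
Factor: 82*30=2460= 2^2*3^1*5^1*41^1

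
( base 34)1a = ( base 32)1c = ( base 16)2C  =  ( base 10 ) 44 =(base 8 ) 54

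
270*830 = 224100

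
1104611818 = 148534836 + 956076982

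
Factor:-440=-2^3*5^1*11^1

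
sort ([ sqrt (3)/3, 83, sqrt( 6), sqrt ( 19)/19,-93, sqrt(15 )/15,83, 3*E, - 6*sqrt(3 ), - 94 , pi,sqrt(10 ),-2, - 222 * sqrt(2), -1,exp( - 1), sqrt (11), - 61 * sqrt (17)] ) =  [  -  222*sqrt( 2), - 61 * sqrt( 17),-94, - 93, -6*sqrt( 3),  -  2, - 1, sqrt( 19)/19, sqrt( 15 )/15, exp(  -  1), sqrt( 3 ) /3, sqrt ( 6),pi,sqrt ( 10 ),sqrt(11),3*E,83, 83 ]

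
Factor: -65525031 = -3^4*11^1*13^1*5657^1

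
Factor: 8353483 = 19^1*139^1*3163^1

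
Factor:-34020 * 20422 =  -694756440 = -2^3 * 3^5 * 5^1*7^1 * 10211^1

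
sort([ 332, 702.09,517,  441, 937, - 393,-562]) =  [ - 562 , -393,332,441,517,702.09, 937] 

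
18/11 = 1 + 7/11 = 1.64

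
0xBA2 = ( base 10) 2978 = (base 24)542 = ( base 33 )2O8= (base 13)1481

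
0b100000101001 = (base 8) 4051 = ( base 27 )2NA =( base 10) 2089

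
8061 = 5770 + 2291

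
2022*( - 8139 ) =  -16457058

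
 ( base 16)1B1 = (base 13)274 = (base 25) H8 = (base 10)433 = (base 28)FD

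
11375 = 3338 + 8037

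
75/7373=75/7373=0.01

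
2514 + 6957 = 9471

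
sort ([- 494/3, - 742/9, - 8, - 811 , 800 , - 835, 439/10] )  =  [- 835,  -  811,  -  494/3, -742/9,-8, 439/10, 800] 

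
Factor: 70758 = 2^1*3^2* 3931^1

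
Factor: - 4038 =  - 2^1*3^1*673^1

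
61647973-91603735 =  - 29955762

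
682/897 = 682/897 = 0.76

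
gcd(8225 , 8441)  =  1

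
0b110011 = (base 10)51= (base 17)30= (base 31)1k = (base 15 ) 36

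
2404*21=50484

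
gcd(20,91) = 1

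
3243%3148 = 95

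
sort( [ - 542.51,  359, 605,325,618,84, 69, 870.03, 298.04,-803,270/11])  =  [-803, - 542.51, 270/11,69, 84, 298.04,325, 359, 605, 618,870.03]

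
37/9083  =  37/9083 = 0.00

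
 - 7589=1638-9227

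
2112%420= 12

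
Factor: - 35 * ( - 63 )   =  3^2 * 5^1*7^2=2205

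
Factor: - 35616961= - 35616961^1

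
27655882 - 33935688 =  - 6279806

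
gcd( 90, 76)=2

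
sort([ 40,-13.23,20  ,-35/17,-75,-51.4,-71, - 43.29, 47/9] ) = [ - 75, - 71  , - 51.4, - 43.29,  -  13.23,-35/17, 47/9, 20,  40 ]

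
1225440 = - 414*( - 2960 )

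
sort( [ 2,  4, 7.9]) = [2,4, 7.9]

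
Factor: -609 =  - 3^1*7^1*29^1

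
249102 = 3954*63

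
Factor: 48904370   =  2^1*5^1*139^1*151^1*233^1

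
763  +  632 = 1395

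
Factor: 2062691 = 491^1*4201^1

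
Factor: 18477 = 3^2*2053^1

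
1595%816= 779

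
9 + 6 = 15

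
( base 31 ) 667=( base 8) 13507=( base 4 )1131013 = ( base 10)5959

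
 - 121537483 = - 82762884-38774599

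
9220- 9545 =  - 325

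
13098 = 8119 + 4979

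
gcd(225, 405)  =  45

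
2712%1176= 360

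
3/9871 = 3/9871 = 0.00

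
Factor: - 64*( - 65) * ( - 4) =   -  2^8*5^1*13^1 =- 16640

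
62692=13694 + 48998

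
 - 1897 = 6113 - 8010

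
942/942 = 1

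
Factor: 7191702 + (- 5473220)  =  1718482 = 2^1*29^1*29629^1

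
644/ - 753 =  - 1 + 109/753 = - 0.86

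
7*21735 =152145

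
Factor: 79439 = 19^1*37^1*113^1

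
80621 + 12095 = 92716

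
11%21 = 11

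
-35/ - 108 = 35/108 = 0.32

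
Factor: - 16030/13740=- 7/6 =-2^( - 1) * 3^ (-1)  *  7^1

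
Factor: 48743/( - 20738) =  - 2^( - 1)*79^1 * 617^1 * 10369^( - 1)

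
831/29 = 28 + 19/29 = 28.66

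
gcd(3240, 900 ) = 180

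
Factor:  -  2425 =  - 5^2*97^1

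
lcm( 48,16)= 48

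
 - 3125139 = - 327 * 9557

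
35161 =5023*7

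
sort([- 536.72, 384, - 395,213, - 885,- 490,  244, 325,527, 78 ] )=[ -885, - 536.72,  -  490, -395,78, 213,244,325, 384, 527]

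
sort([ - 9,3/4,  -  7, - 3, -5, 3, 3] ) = [ - 9 , - 7,- 5, - 3,  3/4, 3,3]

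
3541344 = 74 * 47856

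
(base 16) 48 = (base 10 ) 72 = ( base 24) 30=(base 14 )52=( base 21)39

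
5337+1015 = 6352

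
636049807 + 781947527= 1417997334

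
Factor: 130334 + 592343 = 722677= 433^1*1669^1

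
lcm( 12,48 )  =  48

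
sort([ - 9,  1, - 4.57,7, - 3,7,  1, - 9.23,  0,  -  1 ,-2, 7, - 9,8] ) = [  -  9.23,  -  9, - 9,-4.57,  -  3, -2, - 1,0, 1, 1, 7,7  ,  7, 8 ]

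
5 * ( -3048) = -15240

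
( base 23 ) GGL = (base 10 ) 8853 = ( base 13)4050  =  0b10001010010101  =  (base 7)34545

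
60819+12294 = 73113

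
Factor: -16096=-2^5*503^1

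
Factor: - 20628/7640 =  - 27/10 = - 2^ ( - 1 )*3^3*5^( - 1)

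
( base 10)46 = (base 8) 56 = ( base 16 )2e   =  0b101110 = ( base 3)1201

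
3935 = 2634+1301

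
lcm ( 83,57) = 4731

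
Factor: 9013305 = 3^1 * 5^1*7^2*12263^1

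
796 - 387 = 409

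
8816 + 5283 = 14099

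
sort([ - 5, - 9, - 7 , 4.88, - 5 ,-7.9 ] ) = [ - 9, - 7.9,-7, - 5, - 5,4.88] 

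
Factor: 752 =2^4*47^1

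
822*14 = 11508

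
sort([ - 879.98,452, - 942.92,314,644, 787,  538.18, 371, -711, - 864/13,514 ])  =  [-942.92, - 879.98, -711,-864/13, 314,371,452,514,538.18, 644,787 ] 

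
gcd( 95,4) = 1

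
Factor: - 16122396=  - 2^2*3^1 * 71^1*127^1 * 149^1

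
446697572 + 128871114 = 575568686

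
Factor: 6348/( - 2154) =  - 1058/359 = - 2^1*23^2*359^(-1) 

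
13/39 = 1/3  =  0.33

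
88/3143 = 88/3143 = 0.03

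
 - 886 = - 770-116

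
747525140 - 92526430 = 654998710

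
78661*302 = 23755622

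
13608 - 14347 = -739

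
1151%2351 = 1151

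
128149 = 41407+86742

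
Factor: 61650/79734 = 75/97 = 3^1*5^2*97^( - 1 ) 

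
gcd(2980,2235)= 745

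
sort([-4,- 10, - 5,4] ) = [  -  10, - 5,-4, 4]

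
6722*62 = 416764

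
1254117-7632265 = -6378148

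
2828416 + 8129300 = 10957716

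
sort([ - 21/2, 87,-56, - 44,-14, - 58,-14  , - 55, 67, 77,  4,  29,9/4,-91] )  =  [ - 91,- 58,-56, - 55,  -  44, - 14,-14, - 21/2,9/4 , 4, 29, 67,77,87]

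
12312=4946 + 7366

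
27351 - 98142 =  - 70791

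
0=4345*0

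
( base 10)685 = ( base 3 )221101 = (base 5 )10220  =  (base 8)1255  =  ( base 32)LD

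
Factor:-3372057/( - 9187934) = 2^( - 1) * 3^3  *7^ ( - 1)*13^2*83^(  -  1) * 739^1*7907^( - 1)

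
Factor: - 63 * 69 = -3^3 * 7^1*23^1 = -4347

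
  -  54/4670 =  - 27/2335   =  -0.01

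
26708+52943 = 79651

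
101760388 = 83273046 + 18487342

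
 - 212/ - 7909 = 212/7909 = 0.03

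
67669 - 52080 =15589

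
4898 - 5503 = -605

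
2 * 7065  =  14130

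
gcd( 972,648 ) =324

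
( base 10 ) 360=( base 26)DM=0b101101000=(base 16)168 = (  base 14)1ba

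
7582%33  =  25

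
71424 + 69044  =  140468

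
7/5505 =7/5505 = 0.00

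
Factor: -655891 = - 23^1*28517^1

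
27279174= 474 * 57551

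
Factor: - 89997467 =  - 7^2* 457^1*4019^1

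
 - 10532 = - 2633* 4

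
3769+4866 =8635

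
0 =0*436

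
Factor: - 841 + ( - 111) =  - 2^3 *7^1 * 17^1 = -  952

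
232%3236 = 232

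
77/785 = 77/785= 0.10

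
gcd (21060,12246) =78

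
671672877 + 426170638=1097843515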